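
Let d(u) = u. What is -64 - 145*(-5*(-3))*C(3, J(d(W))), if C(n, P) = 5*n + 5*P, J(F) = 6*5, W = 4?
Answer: -358939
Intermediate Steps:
J(F) = 30
C(n, P) = 5*P + 5*n
-64 - 145*(-5*(-3))*C(3, J(d(W))) = -64 - 145*(-5*(-3))*(5*30 + 5*3) = -64 - 2175*(150 + 15) = -64 - 2175*165 = -64 - 145*2475 = -64 - 358875 = -358939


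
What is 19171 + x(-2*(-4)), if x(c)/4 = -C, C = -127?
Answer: 19679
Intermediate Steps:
x(c) = 508 (x(c) = 4*(-1*(-127)) = 4*127 = 508)
19171 + x(-2*(-4)) = 19171 + 508 = 19679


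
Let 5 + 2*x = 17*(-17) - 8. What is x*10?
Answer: -1510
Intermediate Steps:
x = -151 (x = -5/2 + (17*(-17) - 8)/2 = -5/2 + (-289 - 8)/2 = -5/2 + (1/2)*(-297) = -5/2 - 297/2 = -151)
x*10 = -151*10 = -1510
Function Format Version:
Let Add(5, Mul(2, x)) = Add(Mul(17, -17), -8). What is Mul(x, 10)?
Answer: -1510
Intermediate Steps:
x = -151 (x = Add(Rational(-5, 2), Mul(Rational(1, 2), Add(Mul(17, -17), -8))) = Add(Rational(-5, 2), Mul(Rational(1, 2), Add(-289, -8))) = Add(Rational(-5, 2), Mul(Rational(1, 2), -297)) = Add(Rational(-5, 2), Rational(-297, 2)) = -151)
Mul(x, 10) = Mul(-151, 10) = -1510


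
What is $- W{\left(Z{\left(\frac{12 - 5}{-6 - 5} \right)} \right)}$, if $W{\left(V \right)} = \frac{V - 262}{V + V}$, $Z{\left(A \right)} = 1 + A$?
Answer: $\frac{1439}{4} \approx 359.75$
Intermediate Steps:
$W{\left(V \right)} = \frac{-262 + V}{2 V}$
$- W{\left(Z{\left(\frac{12 - 5}{-6 - 5} \right)} \right)} = - \frac{-262 + \left(1 + \frac{12 - 5}{-6 - 5}\right)}{2 \left(1 + \frac{12 - 5}{-6 - 5}\right)} = - \frac{-262 + \left(1 + \frac{7}{-11}\right)}{2 \left(1 + \frac{7}{-11}\right)} = - \frac{-262 + \left(1 + 7 \left(- \frac{1}{11}\right)\right)}{2 \left(1 + 7 \left(- \frac{1}{11}\right)\right)} = - \frac{-262 + \left(1 - \frac{7}{11}\right)}{2 \left(1 - \frac{7}{11}\right)} = - \frac{-262 + \frac{4}{11}}{2 \cdot \frac{4}{11}} = - \frac{11 \left(-2878\right)}{2 \cdot 4 \cdot 11} = \left(-1\right) \left(- \frac{1439}{4}\right) = \frac{1439}{4}$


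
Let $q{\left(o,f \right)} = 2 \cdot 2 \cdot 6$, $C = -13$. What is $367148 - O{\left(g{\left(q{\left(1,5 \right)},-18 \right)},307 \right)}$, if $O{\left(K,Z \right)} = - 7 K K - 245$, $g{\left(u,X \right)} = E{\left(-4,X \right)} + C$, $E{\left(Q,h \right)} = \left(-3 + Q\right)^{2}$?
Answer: $376465$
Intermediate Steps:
$q{\left(o,f \right)} = 24$ ($q{\left(o,f \right)} = 4 \cdot 6 = 24$)
$g{\left(u,X \right)} = 36$ ($g{\left(u,X \right)} = \left(-3 - 4\right)^{2} - 13 = \left(-7\right)^{2} - 13 = 49 - 13 = 36$)
$O{\left(K,Z \right)} = -245 - 7 K^{2}$ ($O{\left(K,Z \right)} = - 7 K^{2} - 245 = -245 - 7 K^{2}$)
$367148 - O{\left(g{\left(q{\left(1,5 \right)},-18 \right)},307 \right)} = 367148 - \left(-245 - 7 \cdot 36^{2}\right) = 367148 - \left(-245 - 9072\right) = 367148 - -9317 = 367148 + 9317 = 376465$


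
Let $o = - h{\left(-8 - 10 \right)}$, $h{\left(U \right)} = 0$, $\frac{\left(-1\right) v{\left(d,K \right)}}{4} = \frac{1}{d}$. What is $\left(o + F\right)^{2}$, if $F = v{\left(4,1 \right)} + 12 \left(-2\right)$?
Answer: $625$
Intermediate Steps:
$v{\left(d,K \right)} = - \frac{4}{d}$
$F = -25$ ($F = - \frac{4}{4} + 12 \left(-2\right) = \left(-4\right) \frac{1}{4} - 24 = -1 - 24 = -25$)
$o = 0$ ($o = \left(-1\right) 0 = 0$)
$\left(o + F\right)^{2} = \left(0 - 25\right)^{2} = \left(-25\right)^{2} = 625$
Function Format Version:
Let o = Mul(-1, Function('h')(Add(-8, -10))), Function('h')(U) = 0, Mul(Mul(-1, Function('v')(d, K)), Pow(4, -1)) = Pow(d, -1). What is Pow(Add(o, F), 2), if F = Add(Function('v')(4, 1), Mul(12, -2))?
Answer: 625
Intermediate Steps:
Function('v')(d, K) = Mul(-4, Pow(d, -1))
F = -25 (F = Add(Mul(-4, Pow(4, -1)), Mul(12, -2)) = Add(Mul(-4, Rational(1, 4)), -24) = Add(-1, -24) = -25)
o = 0 (o = Mul(-1, 0) = 0)
Pow(Add(o, F), 2) = Pow(Add(0, -25), 2) = Pow(-25, 2) = 625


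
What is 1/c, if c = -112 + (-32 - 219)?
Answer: -1/363 ≈ -0.0027548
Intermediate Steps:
c = -363 (c = -112 - 251 = -363)
1/c = 1/(-363) = -1/363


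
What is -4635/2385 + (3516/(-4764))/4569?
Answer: -186846508/96136329 ≈ -1.9436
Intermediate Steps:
-4635/2385 + (3516/(-4764))/4569 = -4635*1/2385 + (3516*(-1/4764))*(1/4569) = -103/53 - 293/397*1/4569 = -103/53 - 293/1813893 = -186846508/96136329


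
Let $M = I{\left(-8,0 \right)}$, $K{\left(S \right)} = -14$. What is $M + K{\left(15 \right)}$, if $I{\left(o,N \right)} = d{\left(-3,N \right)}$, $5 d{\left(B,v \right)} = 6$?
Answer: $- \frac{64}{5} \approx -12.8$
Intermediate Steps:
$d{\left(B,v \right)} = \frac{6}{5}$ ($d{\left(B,v \right)} = \frac{1}{5} \cdot 6 = \frac{6}{5}$)
$I{\left(o,N \right)} = \frac{6}{5}$
$M = \frac{6}{5} \approx 1.2$
$M + K{\left(15 \right)} = \frac{6}{5} - 14 = - \frac{64}{5}$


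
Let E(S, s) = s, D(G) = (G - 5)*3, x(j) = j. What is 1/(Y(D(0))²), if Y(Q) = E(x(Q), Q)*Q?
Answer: 1/50625 ≈ 1.9753e-5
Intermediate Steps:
D(G) = -15 + 3*G (D(G) = (-5 + G)*3 = -15 + 3*G)
Y(Q) = Q² (Y(Q) = Q*Q = Q²)
1/(Y(D(0))²) = 1/(((-15 + 3*0)²)²) = 1/(((-15 + 0)²)²) = 1/(((-15)²)²) = 1/(225²) = 1/50625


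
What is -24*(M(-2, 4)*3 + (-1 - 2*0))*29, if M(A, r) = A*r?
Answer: 17400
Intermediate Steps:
-24*(M(-2, 4)*3 + (-1 - 2*0))*29 = -24*(-2*4*3 + (-1 - 2*0))*29 = -24*(-8*3 + (-1 + 0))*29 = -24*(-24 - 1)*29 = -24*(-25)*29 = 600*29 = 17400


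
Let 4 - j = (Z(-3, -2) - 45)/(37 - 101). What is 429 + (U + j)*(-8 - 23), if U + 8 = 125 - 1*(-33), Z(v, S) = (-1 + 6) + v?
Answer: -276747/64 ≈ -4324.2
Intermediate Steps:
Z(v, S) = 5 + v
j = 213/64 (j = 4 - ((5 - 3) - 45)/(37 - 101) = 4 - (2 - 45)/(-64) = 4 - (-43)*(-1)/64 = 4 - 1*43/64 = 4 - 43/64 = 213/64 ≈ 3.3281)
U = 150 (U = -8 + (125 - 1*(-33)) = -8 + (125 + 33) = -8 + 158 = 150)
429 + (U + j)*(-8 - 23) = 429 + (150 + 213/64)*(-8 - 23) = 429 + (9813/64)*(-31) = 429 - 304203/64 = -276747/64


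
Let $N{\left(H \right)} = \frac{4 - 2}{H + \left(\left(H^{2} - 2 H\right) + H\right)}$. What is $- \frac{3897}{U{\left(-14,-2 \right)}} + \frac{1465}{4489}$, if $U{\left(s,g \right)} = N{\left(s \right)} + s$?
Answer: $\frac{572128183}{2051473} \approx 278.89$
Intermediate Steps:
$N{\left(H \right)} = \frac{2}{H^{2}}$ ($N{\left(H \right)} = \frac{2}{H + \left(H^{2} - H\right)} = \frac{2}{H^{2}}$)
$U{\left(s,g \right)} = s + \frac{2}{s^{2}}$ ($U{\left(s,g \right)} = \frac{2}{s^{2}} + s = s + \frac{2}{s^{2}}$)
$- \frac{3897}{U{\left(-14,-2 \right)}} + \frac{1465}{4489} = - \frac{3897}{-14 + \frac{2}{196}} + \frac{1465}{4489} = - \frac{3897}{-14 + 2 \cdot \frac{1}{196}} + 1465 \cdot \frac{1}{4489} = - \frac{3897}{-14 + \frac{1}{98}} + \frac{1465}{4489} = - \frac{3897}{- \frac{1371}{98}} + \frac{1465}{4489} = \left(-3897\right) \left(- \frac{98}{1371}\right) + \frac{1465}{4489} = \frac{127302}{457} + \frac{1465}{4489} = \frac{572128183}{2051473}$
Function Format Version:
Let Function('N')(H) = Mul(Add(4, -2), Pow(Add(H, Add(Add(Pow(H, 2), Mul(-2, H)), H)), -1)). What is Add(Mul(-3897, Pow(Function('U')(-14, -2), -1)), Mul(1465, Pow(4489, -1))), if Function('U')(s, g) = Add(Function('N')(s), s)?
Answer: Rational(572128183, 2051473) ≈ 278.89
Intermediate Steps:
Function('N')(H) = Mul(2, Pow(H, -2)) (Function('N')(H) = Mul(2, Pow(Add(H, Add(Pow(H, 2), Mul(-1, H))), -1)) = Mul(2, Pow(Pow(H, 2), -1)) = Mul(2, Pow(H, -2)))
Function('U')(s, g) = Add(s, Mul(2, Pow(s, -2))) (Function('U')(s, g) = Add(Mul(2, Pow(s, -2)), s) = Add(s, Mul(2, Pow(s, -2))))
Add(Mul(-3897, Pow(Function('U')(-14, -2), -1)), Mul(1465, Pow(4489, -1))) = Add(Mul(-3897, Pow(Add(-14, Mul(2, Pow(-14, -2))), -1)), Mul(1465, Pow(4489, -1))) = Add(Mul(-3897, Pow(Add(-14, Mul(2, Rational(1, 196))), -1)), Mul(1465, Rational(1, 4489))) = Add(Mul(-3897, Pow(Add(-14, Rational(1, 98)), -1)), Rational(1465, 4489)) = Add(Mul(-3897, Pow(Rational(-1371, 98), -1)), Rational(1465, 4489)) = Add(Mul(-3897, Rational(-98, 1371)), Rational(1465, 4489)) = Add(Rational(127302, 457), Rational(1465, 4489)) = Rational(572128183, 2051473)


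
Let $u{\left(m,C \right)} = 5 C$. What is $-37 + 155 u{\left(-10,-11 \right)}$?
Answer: $-8562$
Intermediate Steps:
$-37 + 155 u{\left(-10,-11 \right)} = -37 + 155 \cdot 5 \left(-11\right) = -37 + 155 \left(-55\right) = -37 - 8525 = -8562$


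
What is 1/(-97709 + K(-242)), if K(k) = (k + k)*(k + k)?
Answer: 1/136547 ≈ 7.3235e-6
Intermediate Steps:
K(k) = 4*k**2 (K(k) = (2*k)*(2*k) = 4*k**2)
1/(-97709 + K(-242)) = 1/(-97709 + 4*(-242)**2) = 1/(-97709 + 4*58564) = 1/(-97709 + 234256) = 1/136547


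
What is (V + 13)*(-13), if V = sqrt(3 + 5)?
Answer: -169 - 26*sqrt(2) ≈ -205.77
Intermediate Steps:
V = 2*sqrt(2) (V = sqrt(8) = 2*sqrt(2) ≈ 2.8284)
(V + 13)*(-13) = (2*sqrt(2) + 13)*(-13) = (13 + 2*sqrt(2))*(-13) = -169 - 26*sqrt(2)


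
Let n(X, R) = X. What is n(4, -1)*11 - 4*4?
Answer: 28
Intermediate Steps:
n(4, -1)*11 - 4*4 = 4*11 - 4*4 = 44 - 16 = 28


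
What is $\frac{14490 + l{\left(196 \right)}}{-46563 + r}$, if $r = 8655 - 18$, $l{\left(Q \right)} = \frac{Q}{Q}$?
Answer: $- \frac{337}{882} \approx -0.38209$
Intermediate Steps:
$l{\left(Q \right)} = 1$
$r = 8637$
$\frac{14490 + l{\left(196 \right)}}{-46563 + r} = \frac{14490 + 1}{-46563 + 8637} = \frac{14491}{-37926} = 14491 \left(- \frac{1}{37926}\right) = - \frac{337}{882}$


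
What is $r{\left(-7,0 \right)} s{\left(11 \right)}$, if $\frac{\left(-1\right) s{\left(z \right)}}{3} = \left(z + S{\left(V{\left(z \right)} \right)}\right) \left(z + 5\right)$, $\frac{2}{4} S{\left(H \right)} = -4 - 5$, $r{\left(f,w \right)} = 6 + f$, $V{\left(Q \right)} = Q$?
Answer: $-336$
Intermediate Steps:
$S{\left(H \right)} = -18$ ($S{\left(H \right)} = 2 \left(-4 - 5\right) = 2 \left(-9\right) = -18$)
$s{\left(z \right)} = - 3 \left(-18 + z\right) \left(5 + z\right)$ ($s{\left(z \right)} = - 3 \left(z - 18\right) \left(z + 5\right) = - 3 \left(-18 + z\right) \left(5 + z\right)$)
$r{\left(-7,0 \right)} s{\left(11 \right)} = \left(6 - 7\right) \left(270 - 3 \cdot 11^{2} + 39 \cdot 11\right) = - (270 - 363 + 429) = \left(-1\right) 336 = -336$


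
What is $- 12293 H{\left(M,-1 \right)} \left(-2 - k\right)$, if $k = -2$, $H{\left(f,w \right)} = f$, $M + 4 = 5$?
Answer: $0$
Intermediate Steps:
$M = 1$ ($M = -4 + 5 = 1$)
$- 12293 H{\left(M,-1 \right)} \left(-2 - k\right) = - 12293 \cdot 1 \left(-2 - -2\right) = - 12293 \cdot 1 \left(-2 + 2\right) = - 12293 \cdot 1 \cdot 0 = \left(-12293\right) 0 = 0$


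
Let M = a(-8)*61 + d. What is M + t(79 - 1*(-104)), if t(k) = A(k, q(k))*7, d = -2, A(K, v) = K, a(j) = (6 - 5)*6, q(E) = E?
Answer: 1645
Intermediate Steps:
a(j) = 6 (a(j) = 1*6 = 6)
M = 364 (M = 6*61 - 2 = 366 - 2 = 364)
t(k) = 7*k (t(k) = k*7 = 7*k)
M + t(79 - 1*(-104)) = 364 + 7*(79 - 1*(-104)) = 364 + 7*(79 + 104) = 364 + 7*183 = 364 + 1281 = 1645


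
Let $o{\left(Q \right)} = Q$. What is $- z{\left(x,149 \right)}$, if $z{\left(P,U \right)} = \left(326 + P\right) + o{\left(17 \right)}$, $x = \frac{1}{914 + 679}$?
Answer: $- \frac{546400}{1593} \approx -343.0$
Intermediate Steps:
$x = \frac{1}{1593} \approx 0.00062775$
$z{\left(P,U \right)} = 343 + P$ ($z{\left(P,U \right)} = \left(326 + P\right) + 17 = 343 + P$)
$- z{\left(x,149 \right)} = - (343 + \frac{1}{1593}) = \left(-1\right) \frac{546400}{1593} = - \frac{546400}{1593}$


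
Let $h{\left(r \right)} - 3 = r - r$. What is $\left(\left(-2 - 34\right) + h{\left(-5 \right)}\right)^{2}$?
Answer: $1089$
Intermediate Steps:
$h{\left(r \right)} = 3$ ($h{\left(r \right)} = 3 + \left(r - r\right) = 3 + 0 = 3$)
$\left(\left(-2 - 34\right) + h{\left(-5 \right)}\right)^{2} = \left(\left(-2 - 34\right) + 3\right)^{2} = \left(-36 + 3\right)^{2} = \left(-33\right)^{2} = 1089$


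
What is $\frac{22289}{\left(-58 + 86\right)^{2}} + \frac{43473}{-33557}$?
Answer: $\frac{713869141}{26308688} \approx 27.134$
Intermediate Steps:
$\frac{22289}{\left(-58 + 86\right)^{2}} + \frac{43473}{-33557} = \frac{22289}{28^{2}} + 43473 \left(- \frac{1}{33557}\right) = \frac{22289}{784} - \frac{43473}{33557} = \frac{713869141}{26308688}$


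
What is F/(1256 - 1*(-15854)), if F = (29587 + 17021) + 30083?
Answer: 76691/17110 ≈ 4.4822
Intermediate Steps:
F = 76691 (F = 46608 + 30083 = 76691)
F/(1256 - 1*(-15854)) = 76691/(1256 - 1*(-15854)) = 76691/(1256 + 15854) = 76691/17110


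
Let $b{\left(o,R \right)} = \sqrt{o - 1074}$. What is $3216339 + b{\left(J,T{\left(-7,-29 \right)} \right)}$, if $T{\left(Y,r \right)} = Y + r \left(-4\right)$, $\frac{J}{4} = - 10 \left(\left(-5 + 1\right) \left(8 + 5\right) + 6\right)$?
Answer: $3216339 + \sqrt{766} \approx 3.2164 \cdot 10^{6}$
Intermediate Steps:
$J = 1840$ ($J = 4 \left(- 10 \left(\left(-5 + 1\right) \left(8 + 5\right) + 6\right)\right) = 4 \left(- 10 \left(\left(-4\right) 13 + 6\right)\right) = 4 \left(- 10 \left(-52 + 6\right)\right) = 4 \left(\left(-10\right) \left(-46\right)\right) = 4 \cdot 460 = 1840$)
$T{\left(Y,r \right)} = Y - 4 r$
$b{\left(o,R \right)} = \sqrt{-1074 + o}$
$3216339 + b{\left(J,T{\left(-7,-29 \right)} \right)} = 3216339 + \sqrt{-1074 + 1840} = 3216339 + \sqrt{766}$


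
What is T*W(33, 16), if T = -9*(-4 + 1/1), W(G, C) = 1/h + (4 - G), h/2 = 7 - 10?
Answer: -1575/2 ≈ -787.50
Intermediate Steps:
h = -6 (h = 2*(7 - 10) = 2*(-3) = -6)
W(G, C) = 23/6 - G (W(G, C) = 1/(-6) + (4 - G) = -⅙ + (4 - G) = 23/6 - G)
T = 27 (T = -9*(-4 + 1) = -9*(-3) = 27)
T*W(33, 16) = 27*(23/6 - 1*33) = 27*(23/6 - 33) = 27*(-175/6) = -1575/2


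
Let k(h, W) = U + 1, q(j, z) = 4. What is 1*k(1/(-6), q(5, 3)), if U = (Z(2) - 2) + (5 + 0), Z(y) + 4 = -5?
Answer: -5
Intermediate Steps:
Z(y) = -9 (Z(y) = -4 - 5 = -9)
U = -6 (U = (-9 - 2) + (5 + 0) = -11 + 5 = -6)
k(h, W) = -5 (k(h, W) = -6 + 1 = -5)
1*k(1/(-6), q(5, 3)) = 1*(-5) = -5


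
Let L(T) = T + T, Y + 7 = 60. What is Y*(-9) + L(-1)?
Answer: -479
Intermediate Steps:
Y = 53 (Y = -7 + 60 = 53)
L(T) = 2*T
Y*(-9) + L(-1) = 53*(-9) + 2*(-1) = -477 - 2 = -479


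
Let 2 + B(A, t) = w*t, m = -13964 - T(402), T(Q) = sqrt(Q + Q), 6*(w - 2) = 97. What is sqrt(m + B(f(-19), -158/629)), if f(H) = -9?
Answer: sqrt(-49745948811 - 7121538*sqrt(201))/1887 ≈ 118.32*I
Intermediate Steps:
w = 109/6 (w = 2 + (1/6)*97 = 2 + 97/6 = 109/6 ≈ 18.167)
T(Q) = sqrt(2)*sqrt(Q) (T(Q) = sqrt(2*Q) = sqrt(2)*sqrt(Q))
m = -13964 - 2*sqrt(201) (m = -13964 - sqrt(2)*sqrt(402) = -13964 - 2*sqrt(201) ≈ -13992.)
B(A, t) = -2 + 109*t/6
sqrt(m + B(f(-19), -158/629)) = sqrt((-13964 - 2*sqrt(201)) + (-2 + 109*(-158/629)/6)) = sqrt((-13964 - 2*sqrt(201)) + (-2 + 109*(-158*1/629)/6)) = sqrt((-13964 - 2*sqrt(201)) + (-2 + (109/6)*(-158/629))) = sqrt((-13964 - 2*sqrt(201)) + (-2 - 8611/1887)) = sqrt((-13964 - 2*sqrt(201)) - 12385/1887) = sqrt(-26362453/1887 - 2*sqrt(201))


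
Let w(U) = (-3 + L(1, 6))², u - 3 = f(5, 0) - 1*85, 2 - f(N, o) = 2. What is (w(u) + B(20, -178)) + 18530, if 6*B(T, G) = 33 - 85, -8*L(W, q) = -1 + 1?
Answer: 55591/3 ≈ 18530.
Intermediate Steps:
f(N, o) = 0 (f(N, o) = 2 - 1*2 = 2 - 2 = 0)
L(W, q) = 0 (L(W, q) = -(-1 + 1)/8 = -⅛*0 = 0)
B(T, G) = -26/3 (B(T, G) = (33 - 85)/6 = (⅙)*(-52) = -26/3)
u = -82 (u = 3 + (0 - 1*85) = 3 + (0 - 85) = 3 - 85 = -82)
w(U) = 9 (w(U) = (-3 + 0)² = (-3)² = 9)
(w(u) + B(20, -178)) + 18530 = (9 - 26/3) + 18530 = ⅓ + 18530 = 55591/3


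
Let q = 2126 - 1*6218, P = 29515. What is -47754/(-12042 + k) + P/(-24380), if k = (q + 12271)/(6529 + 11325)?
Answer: 2888193056249/1048289723564 ≈ 2.7551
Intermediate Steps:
q = -4092 (q = 2126 - 6218 = -4092)
k = 8179/17854 (k = (-4092 + 12271)/(6529 + 11325) = 8179/17854 ≈ 0.45810)
-47754/(-12042 + k) + P/(-24380) = -47754/(-12042 + 8179/17854) + 29515/(-24380) = -47754/(-214989689/17854) + 29515*(-1/24380) = -47754*(-17854/214989689) - 5903/4876 = 852599916/214989689 - 5903/4876 = 2888193056249/1048289723564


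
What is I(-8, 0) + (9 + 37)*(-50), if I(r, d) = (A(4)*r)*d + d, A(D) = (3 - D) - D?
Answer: -2300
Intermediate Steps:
A(D) = 3 - 2*D
I(r, d) = d - 5*d*r (I(r, d) = ((3 - 2*4)*r)*d + d = ((3 - 8)*r)*d + d = (-5*r)*d + d = -5*d*r + d = d - 5*d*r)
I(-8, 0) + (9 + 37)*(-50) = 0*(1 - 5*(-8)) + (9 + 37)*(-50) = 0*(1 + 40) + 46*(-50) = 0*41 - 2300 = 0 - 2300 = -2300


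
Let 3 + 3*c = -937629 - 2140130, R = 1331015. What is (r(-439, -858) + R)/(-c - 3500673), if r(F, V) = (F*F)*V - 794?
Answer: 492073191/7424257 ≈ 66.279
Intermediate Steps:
c = -3077762/3 (c = -1 + (-937629 - 2140130)/3 = -1 + (⅓)*(-3077759) = -1 - 3077759/3 = -3077762/3 ≈ -1.0259e+6)
r(F, V) = -794 + V*F² (r(F, V) = F²*V - 794 = V*F² - 794 = -794 + V*F²)
(r(-439, -858) + R)/(-c - 3500673) = ((-794 - 858*(-439)²) + 1331015)/(-1*(-3077762/3) - 3500673) = ((-794 - 858*192721) + 1331015)/(3077762/3 - 3500673) = ((-794 - 165354618) + 1331015)/(-7424257/3) = (-165355412 + 1331015)*(-3/7424257) = -164024397*(-3/7424257) = 492073191/7424257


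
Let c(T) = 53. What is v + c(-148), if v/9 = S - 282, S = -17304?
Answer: -158221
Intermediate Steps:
v = -158274 (v = 9*(-17304 - 282) = 9*(-17586) = -158274)
v + c(-148) = -158274 + 53 = -158221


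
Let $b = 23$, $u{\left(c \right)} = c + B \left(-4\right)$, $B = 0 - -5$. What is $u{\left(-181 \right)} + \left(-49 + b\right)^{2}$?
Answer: $475$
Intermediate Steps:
$B = 5$ ($B = 0 + 5 = 5$)
$u{\left(c \right)} = -20 + c$ ($u{\left(c \right)} = c + 5 \left(-4\right) = c - 20 = -20 + c$)
$u{\left(-181 \right)} + \left(-49 + b\right)^{2} = \left(-20 - 181\right) + \left(-49 + 23\right)^{2} = -201 + \left(-26\right)^{2} = -201 + 676 = 475$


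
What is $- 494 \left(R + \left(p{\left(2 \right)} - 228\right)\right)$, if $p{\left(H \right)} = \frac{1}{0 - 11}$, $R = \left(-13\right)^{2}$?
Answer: $\frac{321100}{11} \approx 29191.0$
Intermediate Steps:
$R = 169$
$p{\left(H \right)} = - \frac{1}{11}$ ($p{\left(H \right)} = \frac{1}{-11} = - \frac{1}{11}$)
$- 494 \left(R + \left(p{\left(2 \right)} - 228\right)\right) = - 494 \left(169 - \frac{2509}{11}\right) = \left(-494\right) \left(- \frac{650}{11}\right) = \frac{321100}{11}$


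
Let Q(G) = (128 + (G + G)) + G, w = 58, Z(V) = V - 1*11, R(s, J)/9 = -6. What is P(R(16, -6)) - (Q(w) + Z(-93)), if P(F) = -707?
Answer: -905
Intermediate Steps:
R(s, J) = -54 (R(s, J) = 9*(-6) = -54)
Z(V) = -11 + V (Z(V) = V - 11 = -11 + V)
Q(G) = 128 + 3*G (Q(G) = (128 + 2*G) + G = 128 + 3*G)
P(R(16, -6)) - (Q(w) + Z(-93)) = -707 - ((128 + 3*58) + (-11 - 93)) = -707 - ((128 + 174) - 104) = -707 - (302 - 104) = -707 - 1*198 = -707 - 198 = -905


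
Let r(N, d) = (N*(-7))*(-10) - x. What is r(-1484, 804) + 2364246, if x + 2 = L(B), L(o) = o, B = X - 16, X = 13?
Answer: 2260371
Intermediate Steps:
B = -3 (B = 13 - 16 = -3)
x = -5 (x = -2 - 3 = -5)
r(N, d) = 5 + 70*N (r(N, d) = (N*(-7))*(-10) - 1*(-5) = -7*N*(-10) + 5 = 70*N + 5 = 5 + 70*N)
r(-1484, 804) + 2364246 = (5 + 70*(-1484)) + 2364246 = (5 - 103880) + 2364246 = -103875 + 2364246 = 2260371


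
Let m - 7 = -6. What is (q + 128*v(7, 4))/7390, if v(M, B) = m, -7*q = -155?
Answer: 1051/51730 ≈ 0.020317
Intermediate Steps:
q = 155/7 (q = -⅐*(-155) = 155/7 ≈ 22.143)
m = 1 (m = 7 - 6 = 1)
v(M, B) = 1
(q + 128*v(7, 4))/7390 = (155/7 + 128*1)/7390 = (155/7 + 128)*(1/7390) = (1051/7)*(1/7390) = 1051/51730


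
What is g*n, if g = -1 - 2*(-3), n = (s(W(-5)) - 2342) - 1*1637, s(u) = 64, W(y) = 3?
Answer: -19575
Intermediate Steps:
n = -3915 (n = (64 - 2342) - 1*1637 = -2278 - 1637 = -3915)
g = 5 (g = -1 + 6 = 5)
g*n = 5*(-3915) = -19575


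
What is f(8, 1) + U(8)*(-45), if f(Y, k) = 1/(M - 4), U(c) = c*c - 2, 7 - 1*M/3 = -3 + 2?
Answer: -55799/20 ≈ -2789.9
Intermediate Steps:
M = 24 (M = 21 - 3*(-3 + 2) = 21 - 3*(-1) = 21 + 3 = 24)
U(c) = -2 + c² (U(c) = c² - 2 = -2 + c²)
f(Y, k) = 1/20 (f(Y, k) = 1/(24 - 4) = 1/20)
f(8, 1) + U(8)*(-45) = 1/20 + (-2 + 8²)*(-45) = 1/20 + (-2 + 64)*(-45) = 1/20 + 62*(-45) = 1/20 - 2790 = -55799/20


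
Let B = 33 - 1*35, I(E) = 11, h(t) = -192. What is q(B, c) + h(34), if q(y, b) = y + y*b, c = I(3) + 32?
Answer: -280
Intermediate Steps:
B = -2 (B = 33 - 35 = -2)
c = 43 (c = 11 + 32 = 43)
q(y, b) = y + b*y
q(B, c) + h(34) = -2*(1 + 43) - 192 = -2*44 - 192 = -88 - 192 = -280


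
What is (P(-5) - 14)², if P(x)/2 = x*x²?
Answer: 69696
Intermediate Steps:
P(x) = 2*x³ (P(x) = 2*(x*x²) = 2*x³)
(P(-5) - 14)² = (2*(-5)³ - 14)² = (2*(-125) - 14)² = (-250 - 14)² = (-264)² = 69696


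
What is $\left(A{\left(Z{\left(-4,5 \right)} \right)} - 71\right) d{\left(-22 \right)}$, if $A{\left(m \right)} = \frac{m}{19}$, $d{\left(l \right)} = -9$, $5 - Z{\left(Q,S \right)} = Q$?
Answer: $\frac{12060}{19} \approx 634.74$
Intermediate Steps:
$Z{\left(Q,S \right)} = 5 - Q$
$A{\left(m \right)} = \frac{m}{19}$ ($A{\left(m \right)} = m \frac{1}{19} = \frac{m}{19}$)
$\left(A{\left(Z{\left(-4,5 \right)} \right)} - 71\right) d{\left(-22 \right)} = \left(\frac{5 - -4}{19} - 71\right) \left(-9\right) = \left(\frac{5 + 4}{19} - 71\right) \left(-9\right) = \left(\frac{1}{19} \cdot 9 - 71\right) \left(-9\right) = \left(\frac{9}{19} - 71\right) \left(-9\right) = \left(- \frac{1340}{19}\right) \left(-9\right) = \frac{12060}{19}$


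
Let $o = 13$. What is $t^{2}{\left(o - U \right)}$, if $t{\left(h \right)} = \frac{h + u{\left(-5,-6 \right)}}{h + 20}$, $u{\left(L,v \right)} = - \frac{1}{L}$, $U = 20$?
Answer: $\frac{1156}{4225} \approx 0.27361$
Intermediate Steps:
$t{\left(h \right)} = \frac{\frac{1}{5} + h}{20 + h}$ ($t{\left(h \right)} = \frac{h - \frac{1}{-5}}{h + 20} = \frac{h - - \frac{1}{5}}{20 + h} = \frac{h + \frac{1}{5}}{20 + h} = \frac{\frac{1}{5} + h}{20 + h}$)
$t^{2}{\left(o - U \right)} = \left(\frac{\frac{1}{5} + \left(13 - 20\right)}{20 + \left(13 - 20\right)}\right)^{2} = \left(\frac{\frac{1}{5} - 7}{20 - 7}\right)^{2} = \left(\frac{1}{13} \left(- \frac{34}{5}\right)\right)^{2} = \left(- \frac{34}{65}\right)^{2} = \frac{1156}{4225}$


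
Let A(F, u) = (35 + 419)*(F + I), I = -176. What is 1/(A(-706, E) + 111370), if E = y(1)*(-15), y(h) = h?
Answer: -1/289058 ≈ -3.4595e-6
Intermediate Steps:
E = -15 (E = 1*(-15) = -15)
A(F, u) = -79904 + 454*F (A(F, u) = (35 + 419)*(F - 176) = 454*(-176 + F) = -79904 + 454*F)
1/(A(-706, E) + 111370) = 1/((-79904 + 454*(-706)) + 111370) = 1/((-79904 - 320524) + 111370) = 1/(-400428 + 111370) = 1/(-289058) = -1/289058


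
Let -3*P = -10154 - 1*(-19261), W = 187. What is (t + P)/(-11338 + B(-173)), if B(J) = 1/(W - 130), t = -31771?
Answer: 396796/129253 ≈ 3.0699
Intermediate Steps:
P = -9107/3 (P = -(-10154 - 1*(-19261))/3 = -(-10154 + 19261)/3 = -⅓*9107 = -9107/3 ≈ -3035.7)
B(J) = 1/57 (B(J) = 1/(187 - 130) = 1/57)
(t + P)/(-11338 + B(-173)) = (-31771 - 9107/3)/(-11338 + 1/57) = -104420/(3*(-646265/57)) = -104420/3*(-57/646265) = 396796/129253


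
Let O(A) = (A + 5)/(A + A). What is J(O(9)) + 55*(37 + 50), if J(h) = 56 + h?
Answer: 43576/9 ≈ 4841.8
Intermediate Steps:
O(A) = (5 + A)/(2*A) (O(A) = (5 + A)/((2*A)) = (5 + A)*(1/(2*A)) = (5 + A)/(2*A))
J(O(9)) + 55*(37 + 50) = (56 + (1/2)*(5 + 9)/9) + 55*(37 + 50) = (56 + (1/2)*(1/9)*14) + 55*87 = (56 + 7/9) + 4785 = 511/9 + 4785 = 43576/9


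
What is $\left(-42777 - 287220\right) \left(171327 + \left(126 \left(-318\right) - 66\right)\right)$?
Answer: $-43293296421$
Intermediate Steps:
$\left(-42777 - 287220\right) \left(171327 + \left(126 \left(-318\right) - 66\right)\right) = - 329997 \left(171327 - 40134\right) = \left(-329997\right) 131193 = -43293296421$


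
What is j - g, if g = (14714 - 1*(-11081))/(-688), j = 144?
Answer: 124867/688 ≈ 181.49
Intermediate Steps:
g = -25795/688 (g = (14714 + 11081)*(-1/688) = 25795*(-1/688) = -25795/688 ≈ -37.493)
j - g = 144 - 1*(-25795/688) = 144 + 25795/688 = 124867/688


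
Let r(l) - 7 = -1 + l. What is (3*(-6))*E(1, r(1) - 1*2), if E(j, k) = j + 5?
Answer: -108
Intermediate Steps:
r(l) = 6 + l (r(l) = 7 + (-1 + l) = 6 + l)
E(j, k) = 5 + j
(3*(-6))*E(1, r(1) - 1*2) = (3*(-6))*(5 + 1) = -18*6 = -108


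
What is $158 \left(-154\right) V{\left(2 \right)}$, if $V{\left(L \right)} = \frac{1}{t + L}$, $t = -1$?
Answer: $-24332$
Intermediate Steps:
$V{\left(L \right)} = \frac{1}{-1 + L}$
$158 \left(-154\right) V{\left(2 \right)} = \frac{158 \left(-154\right)}{-1 + 2} = - \frac{24332}{1} = \left(-24332\right) 1 = -24332$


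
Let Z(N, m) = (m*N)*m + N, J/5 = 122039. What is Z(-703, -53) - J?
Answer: -2585625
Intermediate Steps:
J = 610195 (J = 5*122039 = 610195)
Z(N, m) = N + N*m² (Z(N, m) = (N*m)*m + N = N*m² + N = N + N*m²)
Z(-703, -53) - J = -703*(1 + (-53)²) - 1*610195 = -703*(1 + 2809) - 610195 = -703*2810 - 610195 = -1975430 - 610195 = -2585625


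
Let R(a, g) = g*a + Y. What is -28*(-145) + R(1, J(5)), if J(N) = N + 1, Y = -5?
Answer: 4061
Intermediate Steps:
J(N) = 1 + N
R(a, g) = -5 + a*g (R(a, g) = g*a - 5 = a*g - 5 = -5 + a*g)
-28*(-145) + R(1, J(5)) = -28*(-145) + (-5 + 1*(1 + 5)) = 4060 + (-5 + 1*6) = 4060 + (-5 + 6) = 4060 + 1 = 4061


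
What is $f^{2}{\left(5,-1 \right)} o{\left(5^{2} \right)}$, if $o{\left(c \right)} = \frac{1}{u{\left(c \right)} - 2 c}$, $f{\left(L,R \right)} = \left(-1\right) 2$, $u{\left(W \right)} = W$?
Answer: $- \frac{4}{25} \approx -0.16$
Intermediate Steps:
$f{\left(L,R \right)} = -2$
$o{\left(c \right)} = - \frac{1}{c}$ ($o{\left(c \right)} = \frac{1}{c - 2 c} = \frac{1}{\left(-1\right) c} = - \frac{1}{c}$)
$f^{2}{\left(5,-1 \right)} o{\left(5^{2} \right)} = \left(-2\right)^{2} \left(- \frac{1}{5^{2}}\right) = 4 \left(- \frac{1}{25}\right) = - \frac{4}{25}$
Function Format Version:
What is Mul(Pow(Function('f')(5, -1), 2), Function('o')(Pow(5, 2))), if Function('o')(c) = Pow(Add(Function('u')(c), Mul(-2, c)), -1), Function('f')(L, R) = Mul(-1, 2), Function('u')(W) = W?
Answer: Rational(-4, 25) ≈ -0.16000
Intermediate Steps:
Function('f')(L, R) = -2
Function('o')(c) = Mul(-1, Pow(c, -1)) (Function('o')(c) = Pow(Add(c, Mul(-2, c)), -1) = Pow(Mul(-1, c), -1) = Mul(-1, Pow(c, -1)))
Mul(Pow(Function('f')(5, -1), 2), Function('o')(Pow(5, 2))) = Mul(Pow(-2, 2), Mul(-1, Pow(Pow(5, 2), -1))) = Mul(4, Mul(-1, Pow(25, -1))) = Mul(4, Mul(-1, Rational(1, 25))) = Mul(4, Rational(-1, 25)) = Rational(-4, 25)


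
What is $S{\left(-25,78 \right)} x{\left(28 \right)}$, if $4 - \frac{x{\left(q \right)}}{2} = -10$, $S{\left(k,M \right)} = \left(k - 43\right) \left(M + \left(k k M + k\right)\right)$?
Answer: $-92920912$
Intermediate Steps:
$S{\left(k,M \right)} = \left(-43 + k\right) \left(M + k + M k^{2}\right)$ ($S{\left(k,M \right)} = \left(-43 + k\right) \left(M + \left(k^{2} M + k\right)\right) = \left(-43 + k\right) \left(M + \left(M k^{2} + k\right)\right) = \left(-43 + k\right) \left(M + \left(k + M k^{2}\right)\right) = \left(-43 + k\right) \left(M + k + M k^{2}\right)$)
$x{\left(q \right)} = 28$ ($x{\left(q \right)} = 8 - -20 = 8 + 20 = 28$)
$S{\left(-25,78 \right)} x{\left(28 \right)} = \left(\left(-25\right)^{2} - 3354 - -1075 + 78 \left(-25\right) + 78 \left(-25\right)^{3} - 3354 \left(-25\right)^{2}\right) 28 = \left(625 - 3354 + 1075 - 1950 + 78 \left(-15625\right) - 3354 \cdot 625\right) 28 = \left(625 - 3354 + 1075 - 1950 - 1218750 - 2096250\right) 28 = \left(-3318604\right) 28 = -92920912$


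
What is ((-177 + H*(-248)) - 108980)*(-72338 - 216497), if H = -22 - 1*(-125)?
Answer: 38906363335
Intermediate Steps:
H = 103 (H = -22 + 125 = 103)
((-177 + H*(-248)) - 108980)*(-72338 - 216497) = ((-177 + 103*(-248)) - 108980)*(-72338 - 216497) = ((-177 - 25544) - 108980)*(-288835) = (-25721 - 108980)*(-288835) = -134701*(-288835) = 38906363335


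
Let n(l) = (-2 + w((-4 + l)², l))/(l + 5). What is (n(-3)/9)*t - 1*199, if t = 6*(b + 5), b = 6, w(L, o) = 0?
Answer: -619/3 ≈ -206.33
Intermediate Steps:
n(l) = -2/(5 + l) (n(l) = (-2 + 0)/(l + 5) = -2/(5 + l))
t = 66 (t = 6*(6 + 5) = 6*11 = 66)
(n(-3)/9)*t - 1*199 = (-2/(5 - 3)/9)*66 - 1*199 = (-2/2*(⅑))*66 - 199 = (-2*½*(⅑))*66 - 199 = -1*⅑*66 - 199 = -⅑*66 - 199 = -22/3 - 199 = -619/3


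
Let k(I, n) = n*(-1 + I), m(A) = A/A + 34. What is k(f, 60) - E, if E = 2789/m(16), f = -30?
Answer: -67889/35 ≈ -1939.7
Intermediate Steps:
m(A) = 35 (m(A) = 1 + 34 = 35)
E = 2789/35 ≈ 79.686
k(f, 60) - E = 60*(-1 - 30) - 1*2789/35 = 60*(-31) - 2789/35 = -1860 - 2789/35 = -67889/35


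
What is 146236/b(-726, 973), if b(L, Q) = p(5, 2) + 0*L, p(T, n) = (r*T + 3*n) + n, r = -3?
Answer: -146236/7 ≈ -20891.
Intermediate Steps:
p(T, n) = -3*T + 4*n (p(T, n) = (-3*T + 3*n) + n = -3*T + 4*n)
b(L, Q) = -7 (b(L, Q) = (-3*5 + 4*2) + 0*L = (-15 + 8) + 0 = -7 + 0 = -7)
146236/b(-726, 973) = 146236/(-7) = 146236*(-⅐) = -146236/7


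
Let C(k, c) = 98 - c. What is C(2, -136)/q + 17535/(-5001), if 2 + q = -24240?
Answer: -71042284/20205707 ≈ -3.5160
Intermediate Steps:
q = -24242 (q = -2 - 24240 = -24242)
C(2, -136)/q + 17535/(-5001) = (98 - 1*(-136))/(-24242) + 17535/(-5001) = (98 + 136)*(-1/24242) + 17535*(-1/5001) = 234*(-1/24242) - 5845/1667 = -117/12121 - 5845/1667 = -71042284/20205707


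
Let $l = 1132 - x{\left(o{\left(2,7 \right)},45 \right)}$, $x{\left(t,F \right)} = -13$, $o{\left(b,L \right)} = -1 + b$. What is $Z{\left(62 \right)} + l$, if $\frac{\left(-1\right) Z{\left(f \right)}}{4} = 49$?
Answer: $949$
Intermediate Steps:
$Z{\left(f \right)} = -196$ ($Z{\left(f \right)} = \left(-4\right) 49 = -196$)
$l = 1145$ ($l = 1132 - -13 = 1132 + 13 = 1145$)
$Z{\left(62 \right)} + l = -196 + 1145 = 949$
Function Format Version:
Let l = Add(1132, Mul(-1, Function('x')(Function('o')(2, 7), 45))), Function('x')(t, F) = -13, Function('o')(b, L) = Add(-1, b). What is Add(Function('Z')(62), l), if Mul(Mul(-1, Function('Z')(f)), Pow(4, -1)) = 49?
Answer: 949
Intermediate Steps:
Function('Z')(f) = -196 (Function('Z')(f) = Mul(-4, 49) = -196)
l = 1145 (l = Add(1132, Mul(-1, -13)) = Add(1132, 13) = 1145)
Add(Function('Z')(62), l) = Add(-196, 1145) = 949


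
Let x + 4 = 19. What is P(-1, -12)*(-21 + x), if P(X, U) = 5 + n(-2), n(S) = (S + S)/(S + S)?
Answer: -36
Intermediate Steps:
x = 15 (x = -4 + 19 = 15)
n(S) = 1 (n(S) = (2*S)/((2*S)) = (2*S)*(1/(2*S)) = 1)
P(X, U) = 6 (P(X, U) = 5 + 1 = 6)
P(-1, -12)*(-21 + x) = 6*(-21 + 15) = 6*(-6) = -36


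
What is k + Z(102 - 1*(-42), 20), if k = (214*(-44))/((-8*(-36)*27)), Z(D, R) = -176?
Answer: -172249/972 ≈ -177.21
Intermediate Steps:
k = -1177/972 (k = -9416/(288*27) = -9416/7776 = -9416*1/7776 = -1177/972 ≈ -1.2109)
k + Z(102 - 1*(-42), 20) = -1177/972 - 176 = -172249/972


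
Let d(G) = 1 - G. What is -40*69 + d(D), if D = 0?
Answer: -2759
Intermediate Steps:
-40*69 + d(D) = -40*69 + (1 - 1*0) = -2760 + (1 + 0) = -2760 + 1 = -2759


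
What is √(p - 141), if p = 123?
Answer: 3*I*√2 ≈ 4.2426*I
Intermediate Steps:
√(p - 141) = √(123 - 141) = √(-18) = 3*I*√2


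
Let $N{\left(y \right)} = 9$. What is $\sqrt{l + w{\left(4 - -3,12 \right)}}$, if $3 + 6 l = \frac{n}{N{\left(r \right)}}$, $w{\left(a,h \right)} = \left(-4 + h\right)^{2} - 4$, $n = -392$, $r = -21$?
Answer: $\frac{\sqrt{16926}}{18} \approx 7.2278$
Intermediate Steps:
$w{\left(a,h \right)} = -4 + \left(-4 + h\right)^{2}$
$l = - \frac{419}{54}$ ($l = - \frac{1}{2} + \frac{\left(-392\right) \frac{1}{9}}{6} = - \frac{1}{2} + \frac{1}{6} \left(- \frac{392}{9}\right) = - \frac{1}{2} - \frac{196}{27} = - \frac{419}{54} \approx -7.7593$)
$\sqrt{l + w{\left(4 - -3,12 \right)}} = \sqrt{- \frac{419}{54} - \left(4 - \left(-4 + 12\right)^{2}\right)} = \sqrt{- \frac{419}{54} - \left(4 - 8^{2}\right)} = \sqrt{- \frac{419}{54} + \left(-4 + 64\right)} = \sqrt{- \frac{419}{54} + 60} = \sqrt{\frac{2821}{54}} = \frac{\sqrt{16926}}{18}$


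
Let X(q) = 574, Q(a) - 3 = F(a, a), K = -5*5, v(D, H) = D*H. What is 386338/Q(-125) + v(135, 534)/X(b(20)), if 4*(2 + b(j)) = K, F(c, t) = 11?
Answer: 7955974/287 ≈ 27721.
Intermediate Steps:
K = -25 (K = -1*25 = -25)
Q(a) = 14 (Q(a) = 3 + 11 = 14)
b(j) = -33/4 (b(j) = -2 + (1/4)*(-25) = -2 - 25/4 = -33/4)
386338/Q(-125) + v(135, 534)/X(b(20)) = 386338/14 + (135*534)/574 = 386338*(1/14) + 72090*(1/574) = 193169/7 + 36045/287 = 7955974/287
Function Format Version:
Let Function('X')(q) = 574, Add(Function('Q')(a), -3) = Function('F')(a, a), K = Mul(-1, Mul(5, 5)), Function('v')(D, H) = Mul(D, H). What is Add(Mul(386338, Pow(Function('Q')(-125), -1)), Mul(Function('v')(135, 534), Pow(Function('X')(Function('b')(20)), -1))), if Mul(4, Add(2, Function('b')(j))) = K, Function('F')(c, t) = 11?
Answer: Rational(7955974, 287) ≈ 27721.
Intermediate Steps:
K = -25 (K = Mul(-1, 25) = -25)
Function('Q')(a) = 14 (Function('Q')(a) = Add(3, 11) = 14)
Function('b')(j) = Rational(-33, 4) (Function('b')(j) = Add(-2, Mul(Rational(1, 4), -25)) = Add(-2, Rational(-25, 4)) = Rational(-33, 4))
Add(Mul(386338, Pow(Function('Q')(-125), -1)), Mul(Function('v')(135, 534), Pow(Function('X')(Function('b')(20)), -1))) = Add(Mul(386338, Pow(14, -1)), Mul(Mul(135, 534), Pow(574, -1))) = Add(Mul(386338, Rational(1, 14)), Mul(72090, Rational(1, 574))) = Add(Rational(193169, 7), Rational(36045, 287)) = Rational(7955974, 287)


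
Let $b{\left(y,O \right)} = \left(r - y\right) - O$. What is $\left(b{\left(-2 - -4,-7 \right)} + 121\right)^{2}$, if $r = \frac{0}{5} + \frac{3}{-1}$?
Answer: $15129$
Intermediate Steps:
$r = -3$ ($r = 0 \cdot \frac{1}{5} + 3 \left(-1\right) = 0 - 3 = -3$)
$b{\left(y,O \right)} = -3 - O - y$ ($b{\left(y,O \right)} = \left(-3 - y\right) - O = -3 - O - y$)
$\left(b{\left(-2 - -4,-7 \right)} + 121\right)^{2} = \left(\left(-3 - -7 - \left(-2 - -4\right)\right) + 121\right)^{2} = \left(\left(-3 + 7 - \left(-2 + 4\right)\right) + 121\right)^{2} = \left(\left(-3 + 7 - 2\right) + 121\right)^{2} = \left(2 + 121\right)^{2} = 123^{2} = 15129$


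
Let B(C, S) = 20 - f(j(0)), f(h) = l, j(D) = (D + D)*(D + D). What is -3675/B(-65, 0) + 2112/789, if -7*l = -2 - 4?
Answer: -6671339/35242 ≈ -189.30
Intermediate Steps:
j(D) = 4*D² (j(D) = (2*D)*(2*D) = 4*D²)
l = 6/7 (l = -(-2 - 4)/7 = -⅐*(-6) = 6/7 ≈ 0.85714)
f(h) = 6/7
B(C, S) = 134/7 (B(C, S) = 20 - 1*6/7 = 20 - 6/7 = 134/7)
-3675/B(-65, 0) + 2112/789 = -3675/134/7 + 2112/789 = -3675*7/134 + 2112*(1/789) = -25725/134 + 704/263 = -6671339/35242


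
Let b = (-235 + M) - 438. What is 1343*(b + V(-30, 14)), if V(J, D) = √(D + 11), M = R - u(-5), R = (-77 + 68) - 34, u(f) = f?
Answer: -948158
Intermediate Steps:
R = -43 (R = -9 - 34 = -43)
M = -38 (M = -43 - 1*(-5) = -43 + 5 = -38)
V(J, D) = √(11 + D)
b = -711 (b = (-235 - 38) - 438 = -273 - 438 = -711)
1343*(b + V(-30, 14)) = 1343*(-711 + √(11 + 14)) = 1343*(-711 + √25) = 1343*(-711 + 5) = 1343*(-706) = -948158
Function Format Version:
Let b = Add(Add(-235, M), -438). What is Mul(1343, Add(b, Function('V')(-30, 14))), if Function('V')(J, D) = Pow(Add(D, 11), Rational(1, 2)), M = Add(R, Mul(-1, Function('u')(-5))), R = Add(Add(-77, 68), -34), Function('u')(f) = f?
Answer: -948158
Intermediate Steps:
R = -43 (R = Add(-9, -34) = -43)
M = -38 (M = Add(-43, Mul(-1, -5)) = Add(-43, 5) = -38)
Function('V')(J, D) = Pow(Add(11, D), Rational(1, 2))
b = -711 (b = Add(Add(-235, -38), -438) = Add(-273, -438) = -711)
Mul(1343, Add(b, Function('V')(-30, 14))) = Mul(1343, Add(-711, Pow(Add(11, 14), Rational(1, 2)))) = Mul(1343, Add(-711, Pow(25, Rational(1, 2)))) = Mul(1343, Add(-711, 5)) = Mul(1343, -706) = -948158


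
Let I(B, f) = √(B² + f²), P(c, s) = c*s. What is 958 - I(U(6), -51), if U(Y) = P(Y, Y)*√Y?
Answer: 958 - 3*√1153 ≈ 856.13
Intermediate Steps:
U(Y) = Y^(5/2) (U(Y) = (Y*Y)*√Y = Y²*√Y = Y^(5/2))
958 - I(U(6), -51) = 958 - √((6^(5/2))² + (-51)²) = 958 - √((36*√6)² + 2601) = 958 - √(7776 + 2601) = 958 - √10377 = 958 - 3*√1153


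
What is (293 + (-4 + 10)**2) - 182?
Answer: 147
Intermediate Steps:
(293 + (-4 + 10)**2) - 182 = (293 + 6**2) - 182 = (293 + 36) - 182 = 329 - 182 = 147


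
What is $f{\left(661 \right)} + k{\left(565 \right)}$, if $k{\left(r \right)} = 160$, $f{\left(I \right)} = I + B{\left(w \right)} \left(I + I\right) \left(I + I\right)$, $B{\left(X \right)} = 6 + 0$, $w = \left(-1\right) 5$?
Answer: $10486925$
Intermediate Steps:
$w = -5$
$B{\left(X \right)} = 6$
$f{\left(I \right)} = I + 24 I^{2}$ ($f{\left(I \right)} = I + 6 \left(I + I\right) \left(I + I\right) = I + 6 \cdot 2 I 2 I = I + 6 \cdot 4 I^{2} = I + 24 I^{2}$)
$f{\left(661 \right)} + k{\left(565 \right)} = 661 \left(1 + 24 \cdot 661\right) + 160 = 661 \left(1 + 15864\right) + 160 = 661 \cdot 15865 + 160 = 10486765 + 160 = 10486925$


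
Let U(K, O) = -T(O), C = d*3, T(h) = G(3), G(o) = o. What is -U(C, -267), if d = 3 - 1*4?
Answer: 3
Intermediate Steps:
T(h) = 3
d = -1 (d = 3 - 4 = -1)
C = -3 (C = -1*3 = -3)
U(K, O) = -3 (U(K, O) = -1*3 = -3)
-U(C, -267) = -1*(-3) = 3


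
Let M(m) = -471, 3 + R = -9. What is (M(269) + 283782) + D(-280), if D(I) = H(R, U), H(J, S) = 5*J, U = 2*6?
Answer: 283251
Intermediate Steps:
U = 12
R = -12 (R = -3 - 9 = -12)
D(I) = -60 (D(I) = 5*(-12) = -60)
(M(269) + 283782) + D(-280) = (-471 + 283782) - 60 = 283311 - 60 = 283251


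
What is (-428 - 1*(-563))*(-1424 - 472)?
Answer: -255960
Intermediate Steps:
(-428 - 1*(-563))*(-1424 - 472) = (-428 + 563)*(-1896) = 135*(-1896) = -255960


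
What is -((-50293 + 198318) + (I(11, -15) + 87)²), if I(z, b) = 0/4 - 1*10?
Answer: -153954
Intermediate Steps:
I(z, b) = -10 (I(z, b) = 0*(¼) - 10 = 0 - 10 = -10)
-((-50293 + 198318) + (I(11, -15) + 87)²) = -((-50293 + 198318) + (-10 + 87)²) = -(148025 + 77²) = -(148025 + 5929) = -1*153954 = -153954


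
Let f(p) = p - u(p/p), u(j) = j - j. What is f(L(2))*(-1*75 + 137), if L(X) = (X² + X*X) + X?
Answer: 620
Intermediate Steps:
u(j) = 0
L(X) = X + 2*X² (L(X) = (X² + X²) + X = 2*X² + X = X + 2*X²)
f(p) = p (f(p) = p - 1*0 = p + 0 = p)
f(L(2))*(-1*75 + 137) = (2*(1 + 2*2))*(-1*75 + 137) = (2*(1 + 4))*(-75 + 137) = (2*5)*62 = 10*62 = 620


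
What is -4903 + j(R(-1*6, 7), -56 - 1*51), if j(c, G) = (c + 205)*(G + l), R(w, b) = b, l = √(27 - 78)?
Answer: -27587 + 212*I*√51 ≈ -27587.0 + 1514.0*I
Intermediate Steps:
l = I*√51 (l = √(-51) = I*√51 ≈ 7.1414*I)
j(c, G) = (205 + c)*(G + I*√51) (j(c, G) = (c + 205)*(G + I*√51) = (205 + c)*(G + I*√51))
-4903 + j(R(-1*6, 7), -56 - 1*51) = -4903 + (205*(-56 - 1*51) + (-56 - 1*51)*7 + 205*I*√51 + I*7*√51) = -4903 + (205*(-56 - 51) + (-56 - 51)*7 + 205*I*√51 + 7*I*√51) = -4903 + (205*(-107) - 107*7 + 205*I*√51 + 7*I*√51) = -4903 + (-21935 - 749 + 205*I*√51 + 7*I*√51) = -4903 + (-22684 + 212*I*√51) = -27587 + 212*I*√51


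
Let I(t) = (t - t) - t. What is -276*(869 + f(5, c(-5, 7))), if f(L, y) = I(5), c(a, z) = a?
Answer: -238464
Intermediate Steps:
I(t) = -t (I(t) = 0 - t = -t)
f(L, y) = -5 (f(L, y) = -1*5 = -5)
-276*(869 + f(5, c(-5, 7))) = -276*(869 - 5) = -276*864 = -238464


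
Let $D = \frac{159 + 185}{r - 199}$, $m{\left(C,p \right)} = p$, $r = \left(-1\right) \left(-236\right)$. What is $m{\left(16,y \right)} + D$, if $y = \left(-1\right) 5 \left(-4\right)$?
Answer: $\frac{1084}{37} \approx 29.297$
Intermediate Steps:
$r = 236$
$y = 20$ ($y = \left(-5\right) \left(-4\right) = 20$)
$D = \frac{344}{37}$ ($D = \frac{159 + 185}{236 - 199} = \frac{344}{37} \approx 9.2973$)
$m{\left(16,y \right)} + D = 20 + \frac{344}{37} = \frac{1084}{37}$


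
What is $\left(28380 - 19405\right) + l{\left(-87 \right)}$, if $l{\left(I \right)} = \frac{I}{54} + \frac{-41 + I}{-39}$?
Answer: $\frac{2100541}{234} \approx 8976.7$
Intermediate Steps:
$l{\left(I \right)} = \frac{41}{39} - \frac{5 I}{702}$ ($l{\left(I \right)} = I \frac{1}{54} + \left(-41 + I\right) \left(- \frac{1}{39}\right) = \frac{I}{54} - \left(- \frac{41}{39} + \frac{I}{39}\right) = \frac{41}{39} - \frac{5 I}{702}$)
$\left(28380 - 19405\right) + l{\left(-87 \right)} = \left(28380 - 19405\right) + \left(\frac{41}{39} - - \frac{145}{234}\right) = 8975 + \left(\frac{41}{39} + \frac{145}{234}\right) = 8975 + \frac{391}{234} = \frac{2100541}{234}$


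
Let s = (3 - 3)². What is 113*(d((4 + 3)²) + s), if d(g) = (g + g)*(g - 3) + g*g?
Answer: 780717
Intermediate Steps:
d(g) = g² + 2*g*(-3 + g) (d(g) = (2*g)*(-3 + g) + g² = 2*g*(-3 + g) + g² = g² + 2*g*(-3 + g))
s = 0 (s = 0² = 0)
113*(d((4 + 3)²) + s) = 113*(3*(4 + 3)²*(-2 + (4 + 3)²) + 0) = 113*(3*7²*(-2 + 7²) + 0) = 113*(3*49*(-2 + 49) + 0) = 113*(3*49*47 + 0) = 113*(6909 + 0) = 113*6909 = 780717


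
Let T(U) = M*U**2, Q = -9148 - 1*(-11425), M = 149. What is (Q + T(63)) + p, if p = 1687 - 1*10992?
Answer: 584353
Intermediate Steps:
p = -9305 (p = 1687 - 10992 = -9305)
Q = 2277 (Q = -9148 + 11425 = 2277)
T(U) = 149*U**2
(Q + T(63)) + p = (2277 + 149*63**2) - 9305 = (2277 + 149*3969) - 9305 = (2277 + 591381) - 9305 = 593658 - 9305 = 584353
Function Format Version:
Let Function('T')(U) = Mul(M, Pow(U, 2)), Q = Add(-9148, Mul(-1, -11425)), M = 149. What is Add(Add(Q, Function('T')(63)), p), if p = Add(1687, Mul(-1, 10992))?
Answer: 584353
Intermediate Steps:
p = -9305 (p = Add(1687, -10992) = -9305)
Q = 2277 (Q = Add(-9148, 11425) = 2277)
Function('T')(U) = Mul(149, Pow(U, 2))
Add(Add(Q, Function('T')(63)), p) = Add(Add(2277, Mul(149, Pow(63, 2))), -9305) = Add(Add(2277, Mul(149, 3969)), -9305) = Add(Add(2277, 591381), -9305) = Add(593658, -9305) = 584353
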